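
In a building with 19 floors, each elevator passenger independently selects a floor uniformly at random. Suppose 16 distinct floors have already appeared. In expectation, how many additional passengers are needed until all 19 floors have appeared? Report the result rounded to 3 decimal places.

With k distinct floors already seen, the next new one takes an expected 19/(19-k) passengers.
Sum over k = 16,...,18: E = 19/3 + 19/2 + 19/1 = 34.8333.

34.833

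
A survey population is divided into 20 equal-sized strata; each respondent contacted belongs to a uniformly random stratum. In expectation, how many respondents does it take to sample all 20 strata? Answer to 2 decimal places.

71.95

Split into phases: going from k distinct to k+1 distinct takes on average 20/(20-k) respondents.
E[T] = 20/20 + 20/19 + 20/18 + ... + 20/2 + 20/1 = 20·H_{20}.
H_{20} = 3.598, so E[T] = 71.955.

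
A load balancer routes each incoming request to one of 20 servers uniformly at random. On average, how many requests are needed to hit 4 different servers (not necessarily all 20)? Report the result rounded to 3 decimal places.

With k distinct servers already seen, the next new one arrives after an expected 20/(20-k) requests.
Sum over k = 0,...,3: E = 20/20 + 20/19 + 20/18 + 20/17 = 4.3402.

4.340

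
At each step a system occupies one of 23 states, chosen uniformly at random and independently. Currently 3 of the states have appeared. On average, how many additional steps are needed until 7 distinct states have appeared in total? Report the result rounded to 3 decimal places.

With k distinct states already seen, the next new one takes an expected 23/(23-k) steps.
Sum over k = 3,...,6: E = 23/20 + 23/19 + 23/18 + 23/17 = 4.9912.

4.991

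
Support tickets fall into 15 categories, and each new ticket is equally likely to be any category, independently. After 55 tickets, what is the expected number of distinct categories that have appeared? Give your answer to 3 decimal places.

For each category, P(seen in 55 tickets) = 1 - (14/15)^55 = 0.9775.
By linearity of expectation, E[distinct seen] = 15·(1 - (14/15)^55) = 14.6626.

14.663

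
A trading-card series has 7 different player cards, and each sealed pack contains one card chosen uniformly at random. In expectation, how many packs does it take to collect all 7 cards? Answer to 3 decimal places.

18.150

After k distinct cards have appeared, the next pack gives a new one with probability (7-k)/7, so the expected wait for the (k+1)-th is 7/(7-k).
E[T] = 7/7 + 7/6 + 7/5 + ... + 7/2 + 7/1 = 7·H_{7}.
H_{7} = 2.5929, so E[T] = 18.1500.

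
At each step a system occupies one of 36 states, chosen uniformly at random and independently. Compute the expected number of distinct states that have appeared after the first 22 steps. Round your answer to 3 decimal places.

For each state, P(seen in 22 steps) = 1 - (35/36)^22 = 0.4619.
By linearity of expectation, E[distinct seen] = 36·(1 - (35/36)^22) = 16.6293.

16.629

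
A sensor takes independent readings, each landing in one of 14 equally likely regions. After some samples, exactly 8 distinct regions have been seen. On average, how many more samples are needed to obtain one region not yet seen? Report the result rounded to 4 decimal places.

The number of samples until the next new region is geometric with success probability 6/14, so its mean is 14/6.
E = 14/6 = 2.33333.

2.3333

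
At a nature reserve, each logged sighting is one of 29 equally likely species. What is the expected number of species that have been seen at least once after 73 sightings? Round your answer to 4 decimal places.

26.7619

For each species, P(seen in 73 sightings) = 1 - (28/29)^73 = 0.92282.
By linearity of expectation, E[distinct seen] = 29·(1 - (28/29)^73) = 26.76190.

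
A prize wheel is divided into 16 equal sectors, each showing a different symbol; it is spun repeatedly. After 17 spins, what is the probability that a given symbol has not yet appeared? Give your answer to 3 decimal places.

0.334

Each spin misses the fixed symbol with probability (16-1)/16 = 15/16, independently.
P(still missing after 17) = (15/16)^17 = 0.3338.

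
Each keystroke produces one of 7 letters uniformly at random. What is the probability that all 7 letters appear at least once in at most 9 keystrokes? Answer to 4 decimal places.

By inclusion–exclusion over which letters are missing,
P(all seen) = Σ_{j=0}^{7} (-1)^j C(7,j)((7-j)/7)^9
= 1.00000 - 1.74814 + 1.01641 - 0.22737 + 0.01707 - 0.00027 + 0.00000 - 0.00000
= 0.05770.

0.0577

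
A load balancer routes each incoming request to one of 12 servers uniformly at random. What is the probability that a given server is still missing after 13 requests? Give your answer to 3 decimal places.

Each request misses the fixed server with probability (12-1)/12 = 11/12, independently.
P(still missing after 13) = (11/12)^13 = 0.3227.

0.323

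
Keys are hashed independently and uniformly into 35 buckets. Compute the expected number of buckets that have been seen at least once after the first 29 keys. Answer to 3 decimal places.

For each bucket, P(seen in 29 keys) = 1 - (34/35)^29 = 0.5686.
By linearity of expectation, E[distinct seen] = 35·(1 - (34/35)^29) = 19.8998.

19.900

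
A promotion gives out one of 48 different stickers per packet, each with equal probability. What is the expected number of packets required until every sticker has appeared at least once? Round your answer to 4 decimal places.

After k distinct stickers have appeared, the next packet gives a new one with probability (48-k)/48, so the expected wait for the (k+1)-th is 48/(48-k).
E[T] = 48/48 + 48/47 + 48/46 + ... + 48/2 + 48/1 = 48·H_{48}.
H_{48} = 4.45880, so E[T] = 214.02226.

214.0223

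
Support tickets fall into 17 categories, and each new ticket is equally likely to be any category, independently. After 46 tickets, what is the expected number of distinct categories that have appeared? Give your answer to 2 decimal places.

For each category, P(seen in 46 tickets) = 1 - (16/17)^46 = 0.939.
By linearity of expectation, E[distinct seen] = 17·(1 - (16/17)^46) = 15.955.

15.95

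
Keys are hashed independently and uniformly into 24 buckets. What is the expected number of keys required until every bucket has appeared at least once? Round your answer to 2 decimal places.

The wait to go from k to k+1 distinct buckets is geometric with mean 24/(24-k).
E[T] = 24/24 + 24/23 + 24/22 + ... + 24/2 + 24/1 = 24·H_{24}.
H_{24} = 3.776, so E[T] = 90.623.

90.62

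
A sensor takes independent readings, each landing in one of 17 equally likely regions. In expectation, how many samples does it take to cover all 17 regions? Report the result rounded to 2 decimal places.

58.47

After k distinct regions have appeared, the next sample gives a new one with probability (17-k)/17, so the expected wait for the (k+1)-th is 17/(17-k).
E[T] = 17/17 + 17/16 + 17/15 + ... + 17/2 + 17/1 = 17·H_{17}.
H_{17} = 3.440, so E[T] = 58.472.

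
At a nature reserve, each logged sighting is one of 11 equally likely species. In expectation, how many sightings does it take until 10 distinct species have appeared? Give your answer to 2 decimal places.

With k distinct species already seen, the next new one arrives after an expected 11/(11-k) sightings.
Sum over k = 0,...,9: E = 11/11 + 11/10 + 11/9 + ... + 11/3 + 11/2 = 22.219.

22.22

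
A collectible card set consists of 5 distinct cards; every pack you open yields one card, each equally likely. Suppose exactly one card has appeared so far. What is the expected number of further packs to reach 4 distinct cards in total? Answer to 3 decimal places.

The wait to go from k to k+1 distinct cards is geometric with mean 5/(5-k).
Sum over k = 1,...,3: E = 5/4 + 5/3 + 5/2 = 5.4167.

5.417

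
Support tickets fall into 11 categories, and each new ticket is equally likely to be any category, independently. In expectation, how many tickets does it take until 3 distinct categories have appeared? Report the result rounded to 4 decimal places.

With k distinct categories already seen, the next new one arrives after an expected 11/(11-k) tickets.
Sum over k = 0,...,2: E = 11/11 + 11/10 + 11/9 = 3.32222.

3.3222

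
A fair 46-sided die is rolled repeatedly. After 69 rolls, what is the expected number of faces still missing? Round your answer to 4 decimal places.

10.0956

For each face, P(unseen after 69) = (45/46)^69 = 0.21947.
By linearity of expectation, E[unseen] = 46·(45/46)^69 = 10.09557.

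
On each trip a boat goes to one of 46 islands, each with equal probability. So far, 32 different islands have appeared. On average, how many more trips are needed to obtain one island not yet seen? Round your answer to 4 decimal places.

Each trip yields a new island with probability (46-32)/46 = 14/46, so the wait is geometric with mean 46/14.
E = 46/14 = 3.28571.

3.2857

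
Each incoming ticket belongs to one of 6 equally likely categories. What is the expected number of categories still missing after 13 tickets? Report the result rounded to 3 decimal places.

For each category, P(unseen after 13) = (5/6)^13 = 0.0935.
By linearity of expectation, E[unseen] = 6·(5/6)^13 = 0.5608.

0.561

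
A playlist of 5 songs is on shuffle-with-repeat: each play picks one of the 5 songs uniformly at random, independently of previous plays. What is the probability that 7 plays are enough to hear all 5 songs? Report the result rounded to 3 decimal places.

By inclusion–exclusion over which songs are missing,
P(all seen) = Σ_{j=0}^{5} (-1)^j C(5,j)((5-j)/5)^7
= 1.0000 - 1.0486 + 0.2799 - 0.0164 + 0.0001 - 0.0000
= 0.2150.

0.215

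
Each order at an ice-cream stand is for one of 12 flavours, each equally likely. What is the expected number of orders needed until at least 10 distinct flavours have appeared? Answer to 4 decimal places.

Going from k to k+1 distinct takes a geometric number of orders with mean 12/(12-k).
Sum over k = 0,...,9: E = 12/12 + 12/11 + 12/10 + ... + 12/4 + 12/3 = 19.23853.

19.2385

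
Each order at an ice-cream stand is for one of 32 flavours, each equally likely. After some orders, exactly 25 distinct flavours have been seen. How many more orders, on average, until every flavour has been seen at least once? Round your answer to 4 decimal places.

82.9714

The wait to go from k to k+1 distinct flavours is geometric with mean 32/(32-k).
Sum over k = 25,...,31: E = 32/7 + 32/6 + 32/5 + ... + 32/2 + 32/1 = 82.97143.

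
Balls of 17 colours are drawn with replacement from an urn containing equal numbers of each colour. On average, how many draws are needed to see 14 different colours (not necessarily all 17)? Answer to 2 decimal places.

With k distinct colours already seen, the next new one arrives after an expected 17/(17-k) draws.
Sum over k = 0,...,13: E = 17/17 + 17/16 + 17/15 + ... + 17/5 + 17/4 = 27.306.

27.31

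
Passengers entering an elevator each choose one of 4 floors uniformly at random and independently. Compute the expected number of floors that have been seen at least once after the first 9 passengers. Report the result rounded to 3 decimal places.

For each floor, P(seen in 9 passengers) = 1 - (3/4)^9 = 0.9249.
By linearity of expectation, E[distinct seen] = 4·(1 - (3/4)^9) = 3.6997.

3.700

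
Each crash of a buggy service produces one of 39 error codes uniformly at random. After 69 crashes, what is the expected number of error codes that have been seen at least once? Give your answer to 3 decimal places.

For each error code, P(seen in 69 crashes) = 1 - (38/39)^69 = 0.8334.
By linearity of expectation, E[distinct seen] = 39·(1 - (38/39)^69) = 32.5036.

32.504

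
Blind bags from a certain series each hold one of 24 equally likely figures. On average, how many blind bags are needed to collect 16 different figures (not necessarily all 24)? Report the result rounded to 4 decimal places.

25.3944

Going from k to k+1 distinct takes a geometric number of blind bags with mean 24/(24-k).
Sum over k = 0,...,15: E = 24/24 + 24/23 + 24/22 + ... + 24/10 + 24/9 = 25.39442.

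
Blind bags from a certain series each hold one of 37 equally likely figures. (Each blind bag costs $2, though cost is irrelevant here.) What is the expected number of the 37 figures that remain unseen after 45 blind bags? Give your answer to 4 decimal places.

For each figure, P(unseen after 45) = (36/37)^45 = 0.29143.
By linearity of expectation, E[unseen] = 37·(36/37)^45 = 10.78293.

10.7829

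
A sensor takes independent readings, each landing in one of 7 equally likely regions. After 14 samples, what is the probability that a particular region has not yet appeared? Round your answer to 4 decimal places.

0.1155

On each sample the fixed region fails to appear with probability 6/7.
P(still missing after 14) = (6/7)^14 = 0.11554.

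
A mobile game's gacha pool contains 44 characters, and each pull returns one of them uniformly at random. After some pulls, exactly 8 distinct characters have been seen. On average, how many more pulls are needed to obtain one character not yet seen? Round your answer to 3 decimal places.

1.222

Each pull yields a new character with probability (44-8)/44 = 36/44, so the wait is geometric with mean 44/36.
E = 44/36 = 1.2222.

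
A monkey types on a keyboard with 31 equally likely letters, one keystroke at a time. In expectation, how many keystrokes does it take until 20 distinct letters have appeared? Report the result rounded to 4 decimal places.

31.2284

Going from k to k+1 distinct takes a geometric number of keystrokes with mean 31/(31-k).
Sum over k = 0,...,19: E = 31/31 + 31/30 + 31/29 + ... + 31/13 + 31/12 = 31.22840.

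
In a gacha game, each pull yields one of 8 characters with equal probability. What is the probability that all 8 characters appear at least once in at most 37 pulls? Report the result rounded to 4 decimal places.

By inclusion–exclusion over which characters are missing,
P(all seen) = Σ_{j=0}^{8} (-1)^j C(8,j)((8-j)/8)^37
= 1.00000 - 0.05720 + 0.00067 - 0.00000 + 0.00000 - 0.00000 + 0.00000 - 0.00000 + 0.00000
= 0.94347.

0.9435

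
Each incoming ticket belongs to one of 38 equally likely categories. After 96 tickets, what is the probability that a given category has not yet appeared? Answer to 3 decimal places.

Each ticket misses the fixed category with probability (38-1)/38 = 37/38, independently.
P(still missing after 96) = (37/38)^96 = 0.0773.

0.077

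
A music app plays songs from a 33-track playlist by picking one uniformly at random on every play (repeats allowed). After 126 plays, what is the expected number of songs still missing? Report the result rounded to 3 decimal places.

For each song, P(unseen after 126) = (32/33)^126 = 0.0207.
By linearity of expectation, E[unseen] = 33·(32/33)^126 = 0.6834.

0.683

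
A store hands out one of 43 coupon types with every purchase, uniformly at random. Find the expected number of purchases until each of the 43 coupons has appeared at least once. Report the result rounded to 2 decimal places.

The wait to go from k to k+1 distinct coupons is geometric with mean 43/(43-k).
E[T] = 43/43 + 43/42 + 43/41 + ... + 43/2 + 43/1 = 43·H_{43}.
H_{43} = 4.350, so E[T] = 187.050.

187.05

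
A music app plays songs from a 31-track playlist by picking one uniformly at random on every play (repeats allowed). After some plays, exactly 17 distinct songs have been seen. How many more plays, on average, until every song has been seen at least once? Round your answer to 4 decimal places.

100.7984

With k distinct songs already seen, the next new one takes an expected 31/(31-k) plays.
Sum over k = 17,...,30: E = 31/14 + 31/13 + 31/12 + ... + 31/2 + 31/1 = 100.79843.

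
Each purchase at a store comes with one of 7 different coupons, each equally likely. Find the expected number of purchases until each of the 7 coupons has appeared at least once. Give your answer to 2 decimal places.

Split into phases: going from k distinct to k+1 distinct takes on average 7/(7-k) purchases.
E[T] = 7/7 + 7/6 + 7/5 + ... + 7/2 + 7/1 = 7·H_{7}.
H_{7} = 2.593, so E[T] = 18.150.

18.15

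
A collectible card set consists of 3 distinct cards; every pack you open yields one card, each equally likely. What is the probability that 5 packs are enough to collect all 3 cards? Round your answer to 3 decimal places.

0.617

By inclusion–exclusion over which cards are missing,
P(all seen) = Σ_{j=0}^{3} (-1)^j C(3,j)((3-j)/3)^5
= 1.0000 - 0.3951 + 0.0123 - 0.0000
= 0.6173.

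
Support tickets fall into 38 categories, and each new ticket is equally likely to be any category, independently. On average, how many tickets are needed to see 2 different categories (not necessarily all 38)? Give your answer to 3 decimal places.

Going from k to k+1 distinct takes a geometric number of tickets with mean 38/(38-k).
Sum over k = 0,...,1: E = 38/38 + 38/37 = 2.0270.

2.027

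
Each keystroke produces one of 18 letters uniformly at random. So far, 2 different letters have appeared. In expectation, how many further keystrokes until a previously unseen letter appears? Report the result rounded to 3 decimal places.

1.125

The number of keystrokes until the next new letter is geometric with success probability 16/18, so its mean is 18/16.
E = 18/16 = 1.1250.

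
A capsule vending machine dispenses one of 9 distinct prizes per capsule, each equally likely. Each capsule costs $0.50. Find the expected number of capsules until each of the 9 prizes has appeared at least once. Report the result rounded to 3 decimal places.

25.461

The wait to go from k to k+1 distinct prizes is geometric with mean 9/(9-k).
E[T] = 9/9 + 9/8 + 9/7 + ... + 9/2 + 9/1 = 9·H_{9}.
H_{9} = 2.8290, so E[T] = 25.4607.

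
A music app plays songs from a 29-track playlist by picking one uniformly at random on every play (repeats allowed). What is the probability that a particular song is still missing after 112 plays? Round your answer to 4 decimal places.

On each play the fixed song fails to appear with probability 28/29.
P(still missing after 112) = (28/29)^112 = 0.01964.

0.0196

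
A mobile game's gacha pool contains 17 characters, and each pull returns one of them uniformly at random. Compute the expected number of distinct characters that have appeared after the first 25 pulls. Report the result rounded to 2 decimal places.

For each character, P(seen in 25 pulls) = 1 - (16/17)^25 = 0.780.
By linearity of expectation, E[distinct seen] = 17·(1 - (16/17)^25) = 13.266.

13.27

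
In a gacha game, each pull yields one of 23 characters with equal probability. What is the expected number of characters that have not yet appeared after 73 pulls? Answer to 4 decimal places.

For each character, P(unseen after 73) = (22/23)^73 = 0.03897.
By linearity of expectation, E[unseen] = 23·(22/23)^73 = 0.89630.

0.8963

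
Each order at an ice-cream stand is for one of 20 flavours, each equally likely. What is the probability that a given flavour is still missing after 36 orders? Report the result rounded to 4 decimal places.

0.1578

On each order the fixed flavour fails to appear with probability 19/20.
P(still missing after 36) = (19/20)^36 = 0.15778.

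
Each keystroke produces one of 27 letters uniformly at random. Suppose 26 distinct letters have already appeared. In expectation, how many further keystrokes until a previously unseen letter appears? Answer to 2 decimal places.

27.00

Each keystroke yields a new letter with probability (27-26)/27 = 1/27, so the wait is geometric with mean 27/1.
E = 27/1 = 27.000.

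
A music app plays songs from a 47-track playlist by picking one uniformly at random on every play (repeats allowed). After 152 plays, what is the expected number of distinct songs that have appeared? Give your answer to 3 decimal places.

45.212

For each song, P(seen in 152 plays) = 1 - (46/47)^152 = 0.9620.
By linearity of expectation, E[distinct seen] = 47·(1 - (46/47)^152) = 45.2118.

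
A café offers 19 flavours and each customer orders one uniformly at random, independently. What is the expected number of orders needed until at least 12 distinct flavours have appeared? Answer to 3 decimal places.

With k distinct flavours already seen, the next new one arrives after an expected 19/(19-k) orders.
Sum over k = 0,...,11: E = 19/19 + 19/18 + 19/17 + ... + 19/9 + 19/8 = 18.1428.

18.143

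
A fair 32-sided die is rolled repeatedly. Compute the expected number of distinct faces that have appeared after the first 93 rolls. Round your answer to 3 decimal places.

30.330

For each face, P(seen in 93 rolls) = 1 - (31/32)^93 = 0.9478.
By linearity of expectation, E[distinct seen] = 32·(1 - (31/32)^93) = 30.3295.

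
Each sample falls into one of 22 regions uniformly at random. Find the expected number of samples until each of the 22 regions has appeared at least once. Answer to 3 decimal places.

Split into phases: going from k distinct to k+1 distinct takes on average 22/(22-k) samples.
E[T] = 22/22 + 22/21 + 22/20 + ... + 22/2 + 22/1 = 22·H_{22}.
H_{22} = 3.6908, so E[T] = 81.1979.

81.198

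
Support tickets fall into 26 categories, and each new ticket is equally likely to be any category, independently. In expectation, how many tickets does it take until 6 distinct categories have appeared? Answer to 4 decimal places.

Going from k to k+1 distinct takes a geometric number of tickets with mean 26/(26-k).
Sum over k = 0,...,5: E = 26/26 + 26/25 + 26/24 + 26/23 + 26/22 + 26/21 = 6.67368.

6.6737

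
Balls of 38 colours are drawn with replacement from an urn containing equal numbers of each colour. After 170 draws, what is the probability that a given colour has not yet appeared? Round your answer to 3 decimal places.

Each draw misses the fixed colour with probability (38-1)/38 = 37/38, independently.
P(still missing after 170) = (37/38)^170 = 0.0107.

0.011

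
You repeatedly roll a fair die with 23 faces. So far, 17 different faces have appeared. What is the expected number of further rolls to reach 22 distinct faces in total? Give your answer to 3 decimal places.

From k distinct to k+1 distinct takes on average 23/(23-k) rolls.
Sum over k = 17,...,21: E = 23/6 + 23/5 + 23/4 + 23/3 + 23/2 = 33.3500.

33.350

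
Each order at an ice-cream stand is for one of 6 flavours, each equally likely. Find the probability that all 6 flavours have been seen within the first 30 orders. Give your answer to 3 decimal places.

0.975

Let A_i be the event that flavour i is missing after 30 orders. By inclusion–exclusion on the A_i,
P(all seen) = Σ_{j=0}^{6} (-1)^j C(6,j)((6-j)/6)^30
= 1.0000 - 0.0253 + 0.0001 - 0.0000 + 0.0000 - 0.0000 + 0.0000
= 0.9748.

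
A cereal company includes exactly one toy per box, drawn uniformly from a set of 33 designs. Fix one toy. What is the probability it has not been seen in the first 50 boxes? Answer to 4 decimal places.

0.2147

On each box the fixed toy fails to appear with probability 32/33.
P(still missing after 50) = (32/33)^50 = 0.21469.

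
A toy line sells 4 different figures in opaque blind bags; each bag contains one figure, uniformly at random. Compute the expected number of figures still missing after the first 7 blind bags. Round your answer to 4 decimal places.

For each figure, P(unseen after 7) = (3/4)^7 = 0.13348.
By linearity of expectation, E[unseen] = 4·(3/4)^7 = 0.53394.

0.5339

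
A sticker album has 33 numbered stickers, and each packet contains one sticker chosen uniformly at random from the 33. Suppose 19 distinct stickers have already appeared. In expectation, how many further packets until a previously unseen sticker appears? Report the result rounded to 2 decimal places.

The number of packets until the next new sticker is geometric with success probability 14/33, so its mean is 33/14.
E = 33/14 = 2.357.

2.36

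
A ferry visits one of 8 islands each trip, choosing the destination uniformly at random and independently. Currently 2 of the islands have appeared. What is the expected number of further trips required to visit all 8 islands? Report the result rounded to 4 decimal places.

19.6000

With k distinct islands already seen, the next new one takes an expected 8/(8-k) trips.
Sum over k = 2,...,7: E = 8/6 + 8/5 + 8/4 + 8/3 + 8/2 + 8/1 = 19.60000.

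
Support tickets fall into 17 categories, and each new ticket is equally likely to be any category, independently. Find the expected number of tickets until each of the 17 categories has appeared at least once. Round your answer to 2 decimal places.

Split into phases: going from k distinct to k+1 distinct takes on average 17/(17-k) tickets.
E[T] = 17/17 + 17/16 + 17/15 + ... + 17/2 + 17/1 = 17·H_{17}.
H_{17} = 3.440, so E[T] = 58.472.

58.47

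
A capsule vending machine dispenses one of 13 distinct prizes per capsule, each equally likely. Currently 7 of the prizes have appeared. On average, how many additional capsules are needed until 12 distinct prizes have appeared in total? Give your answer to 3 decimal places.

From k distinct to k+1 distinct takes on average 13/(13-k) capsules.
Sum over k = 7,...,11: E = 13/6 + 13/5 + 13/4 + 13/3 + 13/2 = 18.8500.

18.850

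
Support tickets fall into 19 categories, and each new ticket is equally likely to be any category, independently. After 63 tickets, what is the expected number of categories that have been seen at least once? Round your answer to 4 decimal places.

For each category, P(seen in 63 tickets) = 1 - (18/19)^63 = 0.96683.
By linearity of expectation, E[distinct seen] = 19·(1 - (18/19)^63) = 18.36985.

18.3698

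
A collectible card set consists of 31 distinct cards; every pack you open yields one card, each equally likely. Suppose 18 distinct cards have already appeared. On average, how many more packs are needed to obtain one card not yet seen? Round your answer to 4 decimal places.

Each pack yields a new card with probability (31-18)/31 = 13/31, so the wait is geometric with mean 31/13.
E = 31/13 = 2.38462.

2.3846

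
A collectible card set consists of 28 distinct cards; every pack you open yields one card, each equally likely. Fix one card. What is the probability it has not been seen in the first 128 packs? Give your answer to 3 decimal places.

Each pack misses the fixed card with probability (28-1)/28 = 27/28, independently.
P(still missing after 128) = (27/28)^128 = 0.0095.

0.010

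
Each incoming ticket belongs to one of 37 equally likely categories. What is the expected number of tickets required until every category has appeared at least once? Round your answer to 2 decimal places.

155.46

Split into phases: going from k distinct to k+1 distinct takes on average 37/(37-k) tickets.
E[T] = 37/37 + 37/36 + 37/35 + ... + 37/2 + 37/1 = 37·H_{37}.
H_{37} = 4.202, so E[T] = 155.459.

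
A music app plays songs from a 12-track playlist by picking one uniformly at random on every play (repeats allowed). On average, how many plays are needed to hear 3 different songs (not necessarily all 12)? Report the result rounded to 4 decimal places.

With k distinct songs already seen, the next new one arrives after an expected 12/(12-k) plays.
Sum over k = 0,...,2: E = 12/12 + 12/11 + 12/10 = 3.29091.

3.2909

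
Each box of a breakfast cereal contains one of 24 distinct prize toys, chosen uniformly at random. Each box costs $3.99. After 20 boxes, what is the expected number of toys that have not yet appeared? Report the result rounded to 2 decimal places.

10.25

For each toy, P(unseen after 20) = (23/24)^20 = 0.427.
By linearity of expectation, E[unseen] = 24·(23/24)^20 = 10.246.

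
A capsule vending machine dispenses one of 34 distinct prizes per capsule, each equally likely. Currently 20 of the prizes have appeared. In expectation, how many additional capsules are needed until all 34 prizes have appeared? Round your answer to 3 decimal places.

110.553

With k distinct prizes already seen, the next new one takes an expected 34/(34-k) capsules.
Sum over k = 20,...,33: E = 34/14 + 34/13 + 34/12 + ... + 34/2 + 34/1 = 110.5531.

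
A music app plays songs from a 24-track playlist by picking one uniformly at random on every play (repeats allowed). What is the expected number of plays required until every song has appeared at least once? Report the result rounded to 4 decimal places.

90.6230

Split into phases: going from k distinct to k+1 distinct takes on average 24/(24-k) plays.
E[T] = 24/24 + 24/23 + 24/22 + ... + 24/2 + 24/1 = 24·H_{24}.
H_{24} = 3.77596, so E[T] = 90.62300.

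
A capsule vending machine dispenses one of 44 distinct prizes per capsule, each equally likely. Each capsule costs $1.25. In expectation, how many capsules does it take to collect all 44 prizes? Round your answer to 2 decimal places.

192.40

The wait to go from k to k+1 distinct prizes is geometric with mean 44/(44-k).
E[T] = 44/44 + 44/43 + 44/42 + ... + 44/2 + 44/1 = 44·H_{44}.
H_{44} = 4.373, so E[T] = 192.400.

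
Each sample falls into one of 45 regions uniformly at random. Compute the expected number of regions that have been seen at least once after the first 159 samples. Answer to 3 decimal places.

For each region, P(seen in 159 samples) = 1 - (44/45)^159 = 0.9719.
By linearity of expectation, E[distinct seen] = 45·(1 - (44/45)^159) = 43.7370.

43.737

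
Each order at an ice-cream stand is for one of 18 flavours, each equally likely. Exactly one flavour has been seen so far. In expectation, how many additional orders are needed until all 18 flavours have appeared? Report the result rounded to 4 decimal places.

61.9119

From k distinct to k+1 distinct takes on average 18/(18-k) orders.
Sum over k = 1,...,17: E = 18/17 + 18/16 + 18/15 + ... + 18/2 + 18/1 = 61.91195.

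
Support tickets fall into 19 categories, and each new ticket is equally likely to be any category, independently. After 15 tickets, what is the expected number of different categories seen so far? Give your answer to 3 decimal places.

For each category, P(seen in 15 tickets) = 1 - (18/19)^15 = 0.5556.
By linearity of expectation, E[distinct seen] = 19·(1 - (18/19)^15) = 10.5562.

10.556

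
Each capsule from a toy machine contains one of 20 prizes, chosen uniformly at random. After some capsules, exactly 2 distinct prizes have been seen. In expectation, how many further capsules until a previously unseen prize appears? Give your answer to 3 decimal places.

1.111

The number of capsules until the next new prize is geometric with success probability 18/20, so its mean is 20/18.
E = 20/18 = 1.1111.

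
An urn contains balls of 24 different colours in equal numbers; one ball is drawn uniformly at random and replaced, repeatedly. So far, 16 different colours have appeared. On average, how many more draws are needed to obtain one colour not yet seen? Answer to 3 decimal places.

The number of draws until the next new colour is geometric with success probability 8/24, so its mean is 24/8.
E = 24/8 = 3.0000.

3.000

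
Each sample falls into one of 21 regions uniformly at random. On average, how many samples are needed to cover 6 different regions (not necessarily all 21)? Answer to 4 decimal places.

6.8697

Going from k to k+1 distinct takes a geometric number of samples with mean 21/(21-k).
Sum over k = 0,...,5: E = 21/21 + 21/20 + 21/19 + 21/18 + 21/17 + 21/16 = 6.86972.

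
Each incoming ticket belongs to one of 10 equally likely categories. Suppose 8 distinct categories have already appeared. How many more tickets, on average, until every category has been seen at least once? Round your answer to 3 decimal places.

15.000

From k distinct to k+1 distinct takes on average 10/(10-k) tickets.
Sum over k = 8,...,9: E = 10/2 + 10/1 = 15.0000.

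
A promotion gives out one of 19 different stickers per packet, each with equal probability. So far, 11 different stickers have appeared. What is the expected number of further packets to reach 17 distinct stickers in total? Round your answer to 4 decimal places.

With k distinct stickers already seen, the next new one takes an expected 19/(19-k) packets.
Sum over k = 11,...,16: E = 19/8 + 19/7 + 19/6 + 19/5 + 19/4 + 19/3 = 23.13929.

23.1393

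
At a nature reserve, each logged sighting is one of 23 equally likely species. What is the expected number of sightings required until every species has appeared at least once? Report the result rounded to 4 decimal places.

85.8887

After k distinct species have appeared, the next sighting gives a new one with probability (23-k)/23, so the expected wait for the (k+1)-th is 23/(23-k).
E[T] = 23/23 + 23/22 + 23/21 + ... + 23/2 + 23/1 = 23·H_{23}.
H_{23} = 3.73429, so E[T] = 85.88870.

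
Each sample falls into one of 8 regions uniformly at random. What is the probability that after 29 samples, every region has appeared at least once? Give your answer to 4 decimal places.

Let A_i be the event that region i is missing after 29 samples. By inclusion–exclusion on the A_i,
P(all seen) = Σ_{j=0}^{8} (-1)^j C(8,j)((8-j)/8)^29
= 1.00000 - 0.16647 + 0.00667 - 0.00007 + 0.00000 - 0.00000 + 0.00000 - 0.00000 + 0.00000
= 0.84013.

0.8401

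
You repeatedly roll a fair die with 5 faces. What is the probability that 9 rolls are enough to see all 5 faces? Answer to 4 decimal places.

By inclusion–exclusion over which faces are missing,
P(all seen) = Σ_{j=0}^{5} (-1)^j C(5,j)((5-j)/5)^9
= 1.00000 - 0.67109 + 0.10078 - 0.00262 + 0.00000 - 0.00000
= 0.42707.

0.4271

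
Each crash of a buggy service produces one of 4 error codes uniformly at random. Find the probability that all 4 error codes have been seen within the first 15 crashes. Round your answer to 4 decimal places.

Let A_i be the event that error code i is missing after 15 crashes. By inclusion–exclusion on the A_i,
P(all seen) = Σ_{j=0}^{4} (-1)^j C(4,j)((4-j)/4)^15
= 1.00000 - 0.05345 + 0.00018 - 0.00000 + 0.00000
= 0.94673.

0.9467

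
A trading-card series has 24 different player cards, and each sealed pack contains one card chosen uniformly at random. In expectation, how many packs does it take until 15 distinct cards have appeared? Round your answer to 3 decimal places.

With k distinct cards already seen, the next new one arrives after an expected 24/(24-k) packs.
Sum over k = 0,...,14: E = 24/24 + 24/23 + 24/22 + ... + 24/11 + 24/10 = 22.7278.

22.728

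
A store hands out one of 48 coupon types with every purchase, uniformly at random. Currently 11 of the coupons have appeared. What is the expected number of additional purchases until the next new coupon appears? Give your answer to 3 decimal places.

The number of purchases until the next new coupon is geometric with success probability 37/48, so its mean is 48/37.
E = 48/37 = 1.2973.

1.297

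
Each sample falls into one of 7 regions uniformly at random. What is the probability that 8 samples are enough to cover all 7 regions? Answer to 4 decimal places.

Let A_i be the event that region i is missing after 8 samples. By inclusion–exclusion on the A_i,
P(all seen) = Σ_{j=0}^{7} (-1)^j C(7,j)((7-j)/7)^8
= 1.00000 - 2.03950 + 1.42297 - 0.39789 + 0.03983 - 0.00093 + 0.00000 - 0.00000
= 0.02448.

0.0245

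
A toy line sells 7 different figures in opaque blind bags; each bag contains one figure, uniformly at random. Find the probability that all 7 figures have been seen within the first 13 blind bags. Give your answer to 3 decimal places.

0.297

Let A_i be the event that figure i is missing after 13 blind bags. By inclusion–exclusion on the A_i,
P(all seen) = Σ_{j=0}^{7} (-1)^j C(7,j)((7-j)/7)^13
= 1.0000 - 0.9436 + 0.2646 - 0.0242 + 0.0006 - 0.0000 + 0.0000 - 0.0000
= 0.2973.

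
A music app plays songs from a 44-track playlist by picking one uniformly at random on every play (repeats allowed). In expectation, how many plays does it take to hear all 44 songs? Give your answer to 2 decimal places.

Split into phases: going from k distinct to k+1 distinct takes on average 44/(44-k) plays.
E[T] = 44/44 + 44/43 + 44/42 + ... + 44/2 + 44/1 = 44·H_{44}.
H_{44} = 4.373, so E[T] = 192.400.

192.40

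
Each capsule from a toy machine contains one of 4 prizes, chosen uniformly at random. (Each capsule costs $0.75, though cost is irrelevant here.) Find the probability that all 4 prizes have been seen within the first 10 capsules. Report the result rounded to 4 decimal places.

0.7806

By inclusion–exclusion over which prizes are missing,
P(all seen) = Σ_{j=0}^{4} (-1)^j C(4,j)((4-j)/4)^10
= 1.00000 - 0.22525 + 0.00586 - 0.00000 + 0.00000
= 0.78060.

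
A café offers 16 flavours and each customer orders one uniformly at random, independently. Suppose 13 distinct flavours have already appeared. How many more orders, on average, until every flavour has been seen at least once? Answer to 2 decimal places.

The wait to go from k to k+1 distinct flavours is geometric with mean 16/(16-k).
Sum over k = 13,...,15: E = 16/3 + 16/2 + 16/1 = 29.333.

29.33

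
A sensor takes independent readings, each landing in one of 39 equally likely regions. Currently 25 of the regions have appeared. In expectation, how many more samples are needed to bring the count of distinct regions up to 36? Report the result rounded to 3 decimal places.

55.311

The wait to go from k to k+1 distinct regions is geometric with mean 39/(39-k).
Sum over k = 25,...,35: E = 39/14 + 39/13 + 39/12 + ... + 39/5 + 39/4 = 55.3109.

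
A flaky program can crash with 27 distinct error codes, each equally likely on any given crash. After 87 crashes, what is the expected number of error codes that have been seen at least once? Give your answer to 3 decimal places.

25.987

For each error code, P(seen in 87 crashes) = 1 - (26/27)^87 = 0.9625.
By linearity of expectation, E[distinct seen] = 27·(1 - (26/27)^87) = 25.9875.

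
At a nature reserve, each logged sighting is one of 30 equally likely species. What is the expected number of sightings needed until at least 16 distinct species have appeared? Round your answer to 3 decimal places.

22.303

With k distinct species already seen, the next new one arrives after an expected 30/(30-k) sightings.
Sum over k = 0,...,15: E = 30/30 + 30/29 + 30/28 + ... + 30/16 + 30/15 = 22.3027.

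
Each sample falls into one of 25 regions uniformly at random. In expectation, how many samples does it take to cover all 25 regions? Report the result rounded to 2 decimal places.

95.40

After k distinct regions have appeared, the next sample gives a new one with probability (25-k)/25, so the expected wait for the (k+1)-th is 25/(25-k).
E[T] = 25/25 + 25/24 + 25/23 + ... + 25/2 + 25/1 = 25·H_{25}.
H_{25} = 3.816, so E[T] = 95.399.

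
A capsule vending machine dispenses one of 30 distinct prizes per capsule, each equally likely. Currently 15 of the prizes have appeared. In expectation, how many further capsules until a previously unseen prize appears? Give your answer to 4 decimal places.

2.0000

Each capsule yields a new prize with probability (30-15)/30 = 15/30, so the wait is geometric with mean 30/15.
E = 30/15 = 2.00000.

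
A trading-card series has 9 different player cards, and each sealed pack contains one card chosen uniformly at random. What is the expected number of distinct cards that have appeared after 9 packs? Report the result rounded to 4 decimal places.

For each card, P(seen in 9 packs) = 1 - (8/9)^9 = 0.65356.
By linearity of expectation, E[distinct seen] = 9·(1 - (8/9)^9) = 5.88205.

5.8820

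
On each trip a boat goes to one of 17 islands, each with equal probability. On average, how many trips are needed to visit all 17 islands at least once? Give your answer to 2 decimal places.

58.47

After k distinct islands have appeared, the next trip gives a new one with probability (17-k)/17, so the expected wait for the (k+1)-th is 17/(17-k).
E[T] = 17/17 + 17/16 + 17/15 + ... + 17/2 + 17/1 = 17·H_{17}.
H_{17} = 3.440, so E[T] = 58.472.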